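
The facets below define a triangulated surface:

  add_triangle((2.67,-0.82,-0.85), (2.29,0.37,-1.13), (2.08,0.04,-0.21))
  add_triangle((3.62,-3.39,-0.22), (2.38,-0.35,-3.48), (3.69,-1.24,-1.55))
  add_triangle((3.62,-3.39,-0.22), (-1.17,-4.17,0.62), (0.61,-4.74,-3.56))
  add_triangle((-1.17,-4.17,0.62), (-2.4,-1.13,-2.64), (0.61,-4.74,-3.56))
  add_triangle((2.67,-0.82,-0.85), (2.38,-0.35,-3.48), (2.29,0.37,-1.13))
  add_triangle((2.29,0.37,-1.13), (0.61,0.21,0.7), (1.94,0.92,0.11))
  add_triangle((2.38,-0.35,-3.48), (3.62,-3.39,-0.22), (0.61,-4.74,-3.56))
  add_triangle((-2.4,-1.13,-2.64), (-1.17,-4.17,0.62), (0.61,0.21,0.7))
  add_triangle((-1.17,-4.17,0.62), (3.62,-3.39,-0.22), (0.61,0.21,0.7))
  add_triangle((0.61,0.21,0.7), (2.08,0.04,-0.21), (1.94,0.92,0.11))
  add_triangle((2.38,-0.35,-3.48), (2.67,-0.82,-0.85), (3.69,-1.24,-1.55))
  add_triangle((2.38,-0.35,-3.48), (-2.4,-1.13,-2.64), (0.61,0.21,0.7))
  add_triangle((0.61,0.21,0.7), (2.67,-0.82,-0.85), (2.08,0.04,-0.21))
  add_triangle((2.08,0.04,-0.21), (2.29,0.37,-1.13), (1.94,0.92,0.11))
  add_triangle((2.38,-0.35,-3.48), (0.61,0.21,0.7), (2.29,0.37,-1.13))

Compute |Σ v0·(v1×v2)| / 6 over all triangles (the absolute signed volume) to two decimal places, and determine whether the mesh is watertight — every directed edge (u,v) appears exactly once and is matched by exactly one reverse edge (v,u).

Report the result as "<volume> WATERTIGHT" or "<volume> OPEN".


42.35 OPEN

Per-triangle v0·(v1×v2)/6:
  t1: +0.3371
  t2: +2.9557
  t3: +12.5727
  t4: +9.9598
  t5: +1.2323
  t6: -0.1863
  t7: +12.3823
  t8: -0.0169
  t9: +2.6004
  t10: +0.2120
  t11: +0.1929
  t12: -0.2054
  t13: +0.1902
  t14: +0.3096
  t15: -0.1826
Σ = +42.3536 → |volume| = 42.35

Directed edges: 45 total; 7 unmatched, e.g. (3.69,-1.24,-1.55)→(3.62,-3.39,-0.22) → open.


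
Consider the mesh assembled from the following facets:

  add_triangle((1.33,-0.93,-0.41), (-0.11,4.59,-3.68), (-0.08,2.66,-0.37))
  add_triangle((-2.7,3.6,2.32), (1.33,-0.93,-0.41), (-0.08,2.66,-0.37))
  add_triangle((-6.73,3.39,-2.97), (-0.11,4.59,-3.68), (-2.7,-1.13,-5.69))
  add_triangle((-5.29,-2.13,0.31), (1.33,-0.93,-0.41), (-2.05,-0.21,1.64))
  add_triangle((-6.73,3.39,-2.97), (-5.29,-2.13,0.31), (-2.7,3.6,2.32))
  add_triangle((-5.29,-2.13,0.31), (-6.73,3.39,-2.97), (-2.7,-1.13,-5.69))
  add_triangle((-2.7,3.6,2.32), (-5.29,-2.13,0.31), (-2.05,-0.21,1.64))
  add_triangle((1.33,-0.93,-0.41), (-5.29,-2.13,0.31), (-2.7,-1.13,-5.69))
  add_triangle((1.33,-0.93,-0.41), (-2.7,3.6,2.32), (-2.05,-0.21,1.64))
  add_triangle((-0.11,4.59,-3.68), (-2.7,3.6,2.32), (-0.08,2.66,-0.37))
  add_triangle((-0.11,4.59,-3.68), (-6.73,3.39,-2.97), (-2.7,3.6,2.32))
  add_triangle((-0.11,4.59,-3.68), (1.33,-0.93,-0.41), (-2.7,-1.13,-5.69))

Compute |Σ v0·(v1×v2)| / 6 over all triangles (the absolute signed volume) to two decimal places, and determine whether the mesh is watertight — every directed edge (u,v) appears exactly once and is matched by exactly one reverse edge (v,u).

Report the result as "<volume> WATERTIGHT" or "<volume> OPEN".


147.70 WATERTIGHT

Per-triangle v0·(v1×v2)/6:
  t1: +1.7490
  t2: +1.0085
  t3: +33.0232
  t4: +1.7836
  t5: +25.5294
  t6: +31.5789
  t7: +5.1079
  t8: +7.5439
  t9: +0.9245
  t10: +3.4597
  t11: +26.9847
  t12: +9.0095
Σ = +147.7027 → |volume| = 147.70

Directed edges: 36 total, each appears once with its reverse present → watertight.


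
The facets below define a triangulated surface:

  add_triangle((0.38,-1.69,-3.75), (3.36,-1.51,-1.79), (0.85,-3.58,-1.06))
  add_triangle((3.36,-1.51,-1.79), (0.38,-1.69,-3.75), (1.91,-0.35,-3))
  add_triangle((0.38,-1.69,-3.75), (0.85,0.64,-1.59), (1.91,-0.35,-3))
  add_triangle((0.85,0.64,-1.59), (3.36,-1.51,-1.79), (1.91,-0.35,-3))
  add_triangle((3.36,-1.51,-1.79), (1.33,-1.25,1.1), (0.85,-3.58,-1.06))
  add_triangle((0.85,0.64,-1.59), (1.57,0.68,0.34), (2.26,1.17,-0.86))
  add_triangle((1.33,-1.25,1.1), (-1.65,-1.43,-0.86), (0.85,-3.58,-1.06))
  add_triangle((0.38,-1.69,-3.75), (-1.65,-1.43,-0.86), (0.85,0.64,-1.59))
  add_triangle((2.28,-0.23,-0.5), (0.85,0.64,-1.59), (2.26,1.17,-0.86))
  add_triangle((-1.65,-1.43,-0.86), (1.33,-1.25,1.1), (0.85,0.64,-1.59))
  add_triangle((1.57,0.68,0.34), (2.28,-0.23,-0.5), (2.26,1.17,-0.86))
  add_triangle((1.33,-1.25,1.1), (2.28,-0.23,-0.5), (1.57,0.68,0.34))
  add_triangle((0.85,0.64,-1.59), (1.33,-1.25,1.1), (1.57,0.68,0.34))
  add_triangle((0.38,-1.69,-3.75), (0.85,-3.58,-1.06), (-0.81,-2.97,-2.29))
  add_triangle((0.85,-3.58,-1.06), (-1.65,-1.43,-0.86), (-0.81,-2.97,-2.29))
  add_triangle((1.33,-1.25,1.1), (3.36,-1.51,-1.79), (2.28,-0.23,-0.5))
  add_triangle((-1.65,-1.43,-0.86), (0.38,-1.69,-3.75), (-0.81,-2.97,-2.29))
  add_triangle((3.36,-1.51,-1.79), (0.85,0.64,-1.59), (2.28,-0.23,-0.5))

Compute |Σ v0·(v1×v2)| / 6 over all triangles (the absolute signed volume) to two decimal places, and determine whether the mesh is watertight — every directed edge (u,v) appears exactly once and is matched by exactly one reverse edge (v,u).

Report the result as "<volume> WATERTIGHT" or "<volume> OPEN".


23.56 WATERTIGHT

Per-triangle v0·(v1×v2)/6:
  t1: +5.8367
  t2: +2.6966
  t3: +0.9302
  t4: +0.8109
  t5: +3.4607
  t6: +0.0073
  t7: +1.4760
  t8: +1.0240
  t9: +0.6451
  t10: -1.3541
  t11: +0.4796
  t12: +0.7335
  t13: -0.7899
  t14: +2.9199
  t15: +1.2798
  t16: +1.0658
  t17: +1.4252
  t18: +0.9150
Σ = +23.5623 → |volume| = 23.56

Directed edges: 54 total, each appears once with its reverse present → watertight.


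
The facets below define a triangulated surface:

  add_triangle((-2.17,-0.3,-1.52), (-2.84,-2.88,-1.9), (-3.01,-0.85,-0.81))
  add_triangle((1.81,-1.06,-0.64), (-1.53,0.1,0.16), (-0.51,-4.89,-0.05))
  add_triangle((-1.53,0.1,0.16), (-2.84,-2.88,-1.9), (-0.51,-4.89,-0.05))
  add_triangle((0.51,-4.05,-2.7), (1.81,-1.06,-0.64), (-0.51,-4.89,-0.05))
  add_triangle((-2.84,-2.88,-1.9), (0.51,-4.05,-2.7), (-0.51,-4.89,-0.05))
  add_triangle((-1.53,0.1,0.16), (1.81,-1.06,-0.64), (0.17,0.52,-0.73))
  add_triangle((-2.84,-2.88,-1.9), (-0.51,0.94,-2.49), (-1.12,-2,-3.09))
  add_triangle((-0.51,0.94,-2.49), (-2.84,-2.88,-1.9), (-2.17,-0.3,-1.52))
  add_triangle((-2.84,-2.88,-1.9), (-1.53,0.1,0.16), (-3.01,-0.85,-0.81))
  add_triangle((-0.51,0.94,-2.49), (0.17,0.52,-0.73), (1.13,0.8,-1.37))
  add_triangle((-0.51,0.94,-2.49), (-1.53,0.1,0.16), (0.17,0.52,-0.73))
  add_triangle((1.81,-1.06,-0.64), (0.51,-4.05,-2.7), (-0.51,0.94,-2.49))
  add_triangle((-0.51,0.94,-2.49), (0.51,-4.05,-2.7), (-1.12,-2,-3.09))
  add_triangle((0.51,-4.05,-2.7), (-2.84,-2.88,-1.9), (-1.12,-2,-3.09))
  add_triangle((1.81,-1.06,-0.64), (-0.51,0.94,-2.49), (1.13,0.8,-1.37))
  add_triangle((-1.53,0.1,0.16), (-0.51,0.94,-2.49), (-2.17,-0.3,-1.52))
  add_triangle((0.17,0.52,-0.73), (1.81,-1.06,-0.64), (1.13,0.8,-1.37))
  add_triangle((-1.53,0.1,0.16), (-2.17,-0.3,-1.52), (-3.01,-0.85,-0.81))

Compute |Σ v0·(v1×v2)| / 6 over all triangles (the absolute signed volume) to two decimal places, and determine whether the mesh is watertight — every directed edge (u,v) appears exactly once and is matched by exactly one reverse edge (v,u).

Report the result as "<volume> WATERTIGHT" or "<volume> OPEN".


Per-triangle v0·(v1×v2)/6:
  t1: +1.1540
  t2: -0.5410
  t3: +2.6774
  t4: +3.6833
  t5: +6.9242
  t6: -0.2321
  t7: +2.4935
  t8: +1.8860
  t9: +0.2929
  t10: +0.1056
  t11: +0.1798
  t12: +3.5094
  t13: +2.4217
  t14: +3.8161
  t15: +0.9898
  t16: +0.6904
  t17: -0.1140
  t18: +0.3396
Σ = +30.2763 → |volume| = 30.28

Directed edges: 54 total, each appears once with its reverse present → watertight.

30.28 WATERTIGHT


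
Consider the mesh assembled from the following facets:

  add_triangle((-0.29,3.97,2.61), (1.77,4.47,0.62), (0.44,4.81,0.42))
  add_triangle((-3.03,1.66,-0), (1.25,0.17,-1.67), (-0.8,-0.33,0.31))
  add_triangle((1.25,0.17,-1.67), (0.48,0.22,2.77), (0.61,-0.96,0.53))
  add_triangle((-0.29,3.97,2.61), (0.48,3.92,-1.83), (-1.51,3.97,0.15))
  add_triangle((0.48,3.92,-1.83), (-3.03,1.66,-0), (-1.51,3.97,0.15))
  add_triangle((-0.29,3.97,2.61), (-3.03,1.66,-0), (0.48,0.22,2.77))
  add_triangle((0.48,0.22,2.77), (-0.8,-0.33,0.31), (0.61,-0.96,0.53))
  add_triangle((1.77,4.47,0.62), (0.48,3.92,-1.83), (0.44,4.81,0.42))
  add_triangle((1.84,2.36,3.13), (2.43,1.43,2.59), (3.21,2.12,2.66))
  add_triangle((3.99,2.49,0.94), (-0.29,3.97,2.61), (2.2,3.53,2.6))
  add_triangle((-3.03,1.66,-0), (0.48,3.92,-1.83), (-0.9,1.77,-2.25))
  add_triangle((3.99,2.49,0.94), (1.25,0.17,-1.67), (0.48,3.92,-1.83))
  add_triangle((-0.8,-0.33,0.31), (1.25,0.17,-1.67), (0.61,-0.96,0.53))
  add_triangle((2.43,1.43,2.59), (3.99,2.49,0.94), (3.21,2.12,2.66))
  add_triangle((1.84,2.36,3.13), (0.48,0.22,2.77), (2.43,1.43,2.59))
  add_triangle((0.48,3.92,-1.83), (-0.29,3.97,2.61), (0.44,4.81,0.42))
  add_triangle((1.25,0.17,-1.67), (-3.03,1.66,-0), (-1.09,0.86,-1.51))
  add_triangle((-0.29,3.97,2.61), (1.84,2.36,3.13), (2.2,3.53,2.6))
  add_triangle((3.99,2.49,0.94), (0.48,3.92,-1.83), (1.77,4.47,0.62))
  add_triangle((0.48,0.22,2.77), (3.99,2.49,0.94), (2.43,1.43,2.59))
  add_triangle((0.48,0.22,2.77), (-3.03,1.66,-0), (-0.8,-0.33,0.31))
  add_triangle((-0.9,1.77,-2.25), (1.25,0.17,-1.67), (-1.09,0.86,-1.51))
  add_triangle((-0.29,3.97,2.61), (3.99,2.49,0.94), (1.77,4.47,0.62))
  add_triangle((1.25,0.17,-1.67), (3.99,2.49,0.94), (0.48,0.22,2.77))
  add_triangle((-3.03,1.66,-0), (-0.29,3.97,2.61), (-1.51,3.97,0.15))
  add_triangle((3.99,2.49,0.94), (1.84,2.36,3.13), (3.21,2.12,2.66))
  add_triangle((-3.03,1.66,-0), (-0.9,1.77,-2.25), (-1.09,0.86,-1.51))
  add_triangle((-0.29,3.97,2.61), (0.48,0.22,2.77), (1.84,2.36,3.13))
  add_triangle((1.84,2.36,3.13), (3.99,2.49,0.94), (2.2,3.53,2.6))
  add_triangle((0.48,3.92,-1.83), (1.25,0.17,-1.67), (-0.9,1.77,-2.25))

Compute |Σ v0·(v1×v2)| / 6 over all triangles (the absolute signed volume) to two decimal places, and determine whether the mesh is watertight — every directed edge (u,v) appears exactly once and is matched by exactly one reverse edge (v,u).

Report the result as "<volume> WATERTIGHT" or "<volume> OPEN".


Per-triangle v0·(v1×v2)/6:
  t1: +2.5899
  t2: +0.5141
  t3: +0.7846
  t4: +4.8050
  t5: +3.2212
  t6: +4.6946
  t7: +0.4798
  t8: +2.3926
  t9: +0.5032
  t10: +1.9044
  t11: +3.5728
  t12: +5.5180
  t13: +0.2269
  t14: +0.2661
  t15: +1.1978
  t16: +0.9171
  t17: -0.4302
  t18: +2.1952
  t19: +4.8374
  t20: -0.0460
  t21: +1.1503
  t22: +0.4443
  t23: +5.4337
  t24: +1.1818
  t25: +3.8536
  t26: +1.3247
  t27: +0.6751
  t28: +2.9777
  t29: +2.1906
  t30: +2.3039
Σ = +61.6800 → |volume| = 61.68

Directed edges: 90 total, each appears once with its reverse present → watertight.

61.68 WATERTIGHT


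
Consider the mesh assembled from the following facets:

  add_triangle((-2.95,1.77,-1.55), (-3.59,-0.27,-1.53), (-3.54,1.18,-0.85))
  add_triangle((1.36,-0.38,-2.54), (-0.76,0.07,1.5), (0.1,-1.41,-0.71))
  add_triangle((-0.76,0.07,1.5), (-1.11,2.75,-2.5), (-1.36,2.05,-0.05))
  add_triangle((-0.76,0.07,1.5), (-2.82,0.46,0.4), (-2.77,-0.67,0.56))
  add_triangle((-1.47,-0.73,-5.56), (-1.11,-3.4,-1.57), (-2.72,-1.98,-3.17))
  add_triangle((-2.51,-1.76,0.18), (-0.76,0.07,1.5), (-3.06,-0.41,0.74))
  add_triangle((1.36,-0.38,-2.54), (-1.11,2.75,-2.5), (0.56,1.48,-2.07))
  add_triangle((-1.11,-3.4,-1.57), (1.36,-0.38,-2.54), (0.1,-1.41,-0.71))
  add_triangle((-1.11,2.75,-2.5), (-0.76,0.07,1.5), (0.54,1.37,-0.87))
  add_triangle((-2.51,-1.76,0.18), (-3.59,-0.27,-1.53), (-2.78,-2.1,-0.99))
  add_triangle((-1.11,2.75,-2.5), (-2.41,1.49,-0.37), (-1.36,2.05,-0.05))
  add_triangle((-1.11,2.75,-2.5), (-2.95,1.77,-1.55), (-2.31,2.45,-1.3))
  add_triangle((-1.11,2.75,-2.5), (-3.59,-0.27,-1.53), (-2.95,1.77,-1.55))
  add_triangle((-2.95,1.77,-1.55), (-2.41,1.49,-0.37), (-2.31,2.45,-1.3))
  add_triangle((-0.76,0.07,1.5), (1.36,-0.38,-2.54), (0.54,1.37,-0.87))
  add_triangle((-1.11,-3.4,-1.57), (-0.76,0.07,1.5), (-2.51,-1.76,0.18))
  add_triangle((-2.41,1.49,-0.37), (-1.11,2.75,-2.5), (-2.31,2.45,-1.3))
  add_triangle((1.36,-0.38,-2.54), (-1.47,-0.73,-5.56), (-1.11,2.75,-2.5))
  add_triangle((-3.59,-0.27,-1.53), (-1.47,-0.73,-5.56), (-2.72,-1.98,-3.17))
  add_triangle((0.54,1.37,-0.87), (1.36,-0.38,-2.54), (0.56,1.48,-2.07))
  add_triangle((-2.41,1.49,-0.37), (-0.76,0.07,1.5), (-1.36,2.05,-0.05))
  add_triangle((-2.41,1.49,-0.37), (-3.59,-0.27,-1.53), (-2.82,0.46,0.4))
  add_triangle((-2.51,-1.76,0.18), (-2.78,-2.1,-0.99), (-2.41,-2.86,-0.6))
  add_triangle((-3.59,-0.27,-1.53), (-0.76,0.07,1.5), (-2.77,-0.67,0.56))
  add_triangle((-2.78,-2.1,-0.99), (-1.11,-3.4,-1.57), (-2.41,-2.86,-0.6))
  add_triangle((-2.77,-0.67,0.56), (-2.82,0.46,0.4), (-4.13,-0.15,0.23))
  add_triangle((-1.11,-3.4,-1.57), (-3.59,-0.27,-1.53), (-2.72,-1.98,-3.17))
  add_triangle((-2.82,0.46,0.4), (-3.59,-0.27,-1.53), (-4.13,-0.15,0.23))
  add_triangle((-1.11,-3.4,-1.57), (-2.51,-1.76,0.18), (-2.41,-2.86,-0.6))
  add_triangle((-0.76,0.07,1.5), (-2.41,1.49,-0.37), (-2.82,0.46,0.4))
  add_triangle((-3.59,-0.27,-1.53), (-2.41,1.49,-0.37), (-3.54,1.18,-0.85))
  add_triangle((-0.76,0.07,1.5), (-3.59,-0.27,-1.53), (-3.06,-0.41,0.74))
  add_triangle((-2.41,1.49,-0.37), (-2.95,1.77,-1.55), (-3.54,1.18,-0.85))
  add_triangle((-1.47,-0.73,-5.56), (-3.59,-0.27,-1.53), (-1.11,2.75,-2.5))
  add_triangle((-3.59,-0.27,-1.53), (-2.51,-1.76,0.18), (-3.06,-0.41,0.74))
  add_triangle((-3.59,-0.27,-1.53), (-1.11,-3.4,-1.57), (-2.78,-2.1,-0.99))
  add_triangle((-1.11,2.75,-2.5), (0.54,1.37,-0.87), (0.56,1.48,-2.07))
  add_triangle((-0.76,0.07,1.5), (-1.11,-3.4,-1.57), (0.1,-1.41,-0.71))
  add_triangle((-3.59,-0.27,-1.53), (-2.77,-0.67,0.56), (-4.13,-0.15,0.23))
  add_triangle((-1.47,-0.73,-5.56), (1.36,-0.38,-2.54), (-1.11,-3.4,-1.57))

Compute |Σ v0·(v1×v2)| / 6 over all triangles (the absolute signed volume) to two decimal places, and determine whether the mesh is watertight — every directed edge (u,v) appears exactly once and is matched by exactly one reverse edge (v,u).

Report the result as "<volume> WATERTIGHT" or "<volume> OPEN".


Per-triangle v0·(v1×v2)/6:
  t1: +1.0384
  t2: +0.0421
  t3: -0.2266
  t4: +0.7298
  t5: +4.5627
  t6: +0.9183
  t7: +1.1299
  t8: +0.7012
  t9: +0.9092
  t10: +1.2308
  t11: +1.2631
  t12: +0.9143
  t13: +1.9194
  t14: +0.4707
  t15: +0.0323
  t16: +1.1693
  t17: -0.1725
  t18: +5.7756
  t19: +4.4956
  t20: +0.4044
  t21: +0.8107
  t22: +1.3375
  t23: +0.5335
  t24: -0.6362
  t25: +0.8723
  t26: +0.2523
  t27: +2.8249
  t28: +0.6464
  t29: +0.0401
  t30: +0.6997
  t31: -0.0901
  t32: +0.3518
  t33: +0.4378
  t34: +9.1154
  t35: +1.7872
  t36: +1.6276
  t37: +0.5621
  t38: +0.4399
  t39: +0.7170
  t40: +6.0426
Σ = +55.6806 → |volume| = 55.68

Directed edges: 120 total, each appears once with its reverse present → watertight.

55.68 WATERTIGHT


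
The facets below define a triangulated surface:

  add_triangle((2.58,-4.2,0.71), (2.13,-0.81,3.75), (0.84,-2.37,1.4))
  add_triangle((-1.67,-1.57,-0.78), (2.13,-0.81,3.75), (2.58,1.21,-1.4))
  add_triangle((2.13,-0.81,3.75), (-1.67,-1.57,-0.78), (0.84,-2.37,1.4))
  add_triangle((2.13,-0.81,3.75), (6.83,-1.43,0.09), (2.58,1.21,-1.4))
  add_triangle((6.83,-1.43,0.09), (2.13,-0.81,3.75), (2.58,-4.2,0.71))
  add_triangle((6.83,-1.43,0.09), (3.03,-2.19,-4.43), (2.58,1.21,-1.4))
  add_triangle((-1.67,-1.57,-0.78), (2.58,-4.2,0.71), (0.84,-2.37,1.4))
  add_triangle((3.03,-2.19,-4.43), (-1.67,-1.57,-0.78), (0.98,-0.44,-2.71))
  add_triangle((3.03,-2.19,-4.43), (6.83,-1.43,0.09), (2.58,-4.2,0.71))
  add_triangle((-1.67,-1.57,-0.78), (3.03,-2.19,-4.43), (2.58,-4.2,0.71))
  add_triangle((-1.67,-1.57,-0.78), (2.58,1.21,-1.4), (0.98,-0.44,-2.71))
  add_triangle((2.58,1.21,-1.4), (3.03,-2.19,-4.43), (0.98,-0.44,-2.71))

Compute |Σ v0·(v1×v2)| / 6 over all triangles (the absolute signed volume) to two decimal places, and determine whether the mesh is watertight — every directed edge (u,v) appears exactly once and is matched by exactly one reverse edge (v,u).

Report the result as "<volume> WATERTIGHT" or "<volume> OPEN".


Per-triangle v0·(v1×v2)/6:
  t1: +2.6996
  t2: -2.9713
  t3: +1.6342
  t4: +6.8209
  t5: +15.2258
  t6: +11.4447
  t7: +2.2936
  t8: +2.2277
  t9: +19.8192
  t10: +10.0849
  t11: -0.0846
  t12: +2.3046
Σ = +71.4992 → |volume| = 71.50

Directed edges: 36 total, each appears once with its reverse present → watertight.

71.50 WATERTIGHT


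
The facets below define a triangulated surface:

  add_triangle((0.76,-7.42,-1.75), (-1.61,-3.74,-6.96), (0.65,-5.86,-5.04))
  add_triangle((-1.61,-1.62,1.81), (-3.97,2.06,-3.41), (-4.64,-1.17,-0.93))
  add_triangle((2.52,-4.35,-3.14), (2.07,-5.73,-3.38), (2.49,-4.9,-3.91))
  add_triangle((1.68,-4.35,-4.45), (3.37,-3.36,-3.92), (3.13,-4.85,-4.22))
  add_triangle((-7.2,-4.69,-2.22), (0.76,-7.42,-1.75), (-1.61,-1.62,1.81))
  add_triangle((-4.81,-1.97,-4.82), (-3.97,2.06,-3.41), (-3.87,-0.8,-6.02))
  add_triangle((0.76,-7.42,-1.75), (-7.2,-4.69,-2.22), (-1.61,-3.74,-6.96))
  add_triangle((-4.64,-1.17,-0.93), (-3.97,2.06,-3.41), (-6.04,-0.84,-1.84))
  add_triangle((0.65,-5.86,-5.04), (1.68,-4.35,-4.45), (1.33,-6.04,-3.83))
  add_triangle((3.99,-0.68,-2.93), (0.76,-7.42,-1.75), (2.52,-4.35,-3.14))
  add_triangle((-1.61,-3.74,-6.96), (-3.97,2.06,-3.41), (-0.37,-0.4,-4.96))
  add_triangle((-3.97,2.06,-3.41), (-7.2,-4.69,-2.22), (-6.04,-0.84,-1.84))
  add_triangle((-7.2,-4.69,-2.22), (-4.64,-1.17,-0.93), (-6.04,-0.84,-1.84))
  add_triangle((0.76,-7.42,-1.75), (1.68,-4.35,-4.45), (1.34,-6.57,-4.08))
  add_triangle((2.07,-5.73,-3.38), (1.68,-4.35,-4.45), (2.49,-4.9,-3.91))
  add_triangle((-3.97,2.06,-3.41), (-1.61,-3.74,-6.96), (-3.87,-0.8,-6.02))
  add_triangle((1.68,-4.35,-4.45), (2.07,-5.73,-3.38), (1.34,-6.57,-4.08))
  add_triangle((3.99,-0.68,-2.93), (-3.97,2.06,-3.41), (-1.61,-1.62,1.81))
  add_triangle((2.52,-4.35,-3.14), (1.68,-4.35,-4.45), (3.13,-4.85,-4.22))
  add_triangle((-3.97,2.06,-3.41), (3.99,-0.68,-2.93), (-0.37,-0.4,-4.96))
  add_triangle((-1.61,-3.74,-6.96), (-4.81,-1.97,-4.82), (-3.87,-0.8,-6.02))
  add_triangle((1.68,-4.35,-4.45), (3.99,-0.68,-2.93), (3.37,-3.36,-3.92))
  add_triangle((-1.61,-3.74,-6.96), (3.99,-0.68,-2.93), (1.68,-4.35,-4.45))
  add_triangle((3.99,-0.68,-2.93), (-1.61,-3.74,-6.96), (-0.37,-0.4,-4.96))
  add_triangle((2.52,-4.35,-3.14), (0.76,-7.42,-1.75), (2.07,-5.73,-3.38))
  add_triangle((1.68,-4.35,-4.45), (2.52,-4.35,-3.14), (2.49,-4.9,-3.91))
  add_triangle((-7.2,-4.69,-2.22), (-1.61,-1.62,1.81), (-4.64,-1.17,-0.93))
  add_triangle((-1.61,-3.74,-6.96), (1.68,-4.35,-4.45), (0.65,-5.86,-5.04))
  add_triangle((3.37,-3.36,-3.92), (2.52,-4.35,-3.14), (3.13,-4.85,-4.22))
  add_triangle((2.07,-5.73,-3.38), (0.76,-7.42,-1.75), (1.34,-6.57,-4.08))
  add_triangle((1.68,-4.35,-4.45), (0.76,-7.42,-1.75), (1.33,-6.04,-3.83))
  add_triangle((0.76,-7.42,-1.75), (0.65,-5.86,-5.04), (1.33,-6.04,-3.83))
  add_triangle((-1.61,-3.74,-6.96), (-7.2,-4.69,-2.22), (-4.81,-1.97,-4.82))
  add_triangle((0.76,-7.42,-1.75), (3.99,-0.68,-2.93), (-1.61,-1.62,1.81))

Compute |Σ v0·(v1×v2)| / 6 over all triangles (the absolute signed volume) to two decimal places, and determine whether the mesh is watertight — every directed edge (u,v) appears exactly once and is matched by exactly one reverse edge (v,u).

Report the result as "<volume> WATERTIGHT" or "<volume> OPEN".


210.27 OPEN

Per-triangle v0·(v1×v2)/6:
  t1: +9.3901
  t2: +2.5941
  t3: +0.5290
  t4: +1.5540
  t5: +23.2668
  t6: +6.6869
  t7: +54.9831
  t8: +0.1091
  t9: +2.0531
  t10: +3.1441
  t11: +11.8692
  t12: +8.2414
  t13: +1.8095
  t14: -1.0384
  t15: +1.1895
  t16: +2.2009
  t17: +1.8806
  t18: -7.3909
  t19: +0.7422
  t20: +6.7608
  t21: +8.6545
  t22: +2.0524
  t23: +13.4171
  t24: +11.4591
  t25: +1.3267
  t26: +0.1040
  t27: +5.4702
  t28: +5.7796
  t29: +0.3950
  t30: +2.9677
  t31: +0.6601
  t32: +3.0698
  t33: +19.7986
  t34: +4.5448
Σ = +210.2746 → |volume| = 210.27

Directed edges: 102 total; 6 unmatched, e.g. (-4.81,-1.97,-4.82)→(-3.97,2.06,-3.41) → open.


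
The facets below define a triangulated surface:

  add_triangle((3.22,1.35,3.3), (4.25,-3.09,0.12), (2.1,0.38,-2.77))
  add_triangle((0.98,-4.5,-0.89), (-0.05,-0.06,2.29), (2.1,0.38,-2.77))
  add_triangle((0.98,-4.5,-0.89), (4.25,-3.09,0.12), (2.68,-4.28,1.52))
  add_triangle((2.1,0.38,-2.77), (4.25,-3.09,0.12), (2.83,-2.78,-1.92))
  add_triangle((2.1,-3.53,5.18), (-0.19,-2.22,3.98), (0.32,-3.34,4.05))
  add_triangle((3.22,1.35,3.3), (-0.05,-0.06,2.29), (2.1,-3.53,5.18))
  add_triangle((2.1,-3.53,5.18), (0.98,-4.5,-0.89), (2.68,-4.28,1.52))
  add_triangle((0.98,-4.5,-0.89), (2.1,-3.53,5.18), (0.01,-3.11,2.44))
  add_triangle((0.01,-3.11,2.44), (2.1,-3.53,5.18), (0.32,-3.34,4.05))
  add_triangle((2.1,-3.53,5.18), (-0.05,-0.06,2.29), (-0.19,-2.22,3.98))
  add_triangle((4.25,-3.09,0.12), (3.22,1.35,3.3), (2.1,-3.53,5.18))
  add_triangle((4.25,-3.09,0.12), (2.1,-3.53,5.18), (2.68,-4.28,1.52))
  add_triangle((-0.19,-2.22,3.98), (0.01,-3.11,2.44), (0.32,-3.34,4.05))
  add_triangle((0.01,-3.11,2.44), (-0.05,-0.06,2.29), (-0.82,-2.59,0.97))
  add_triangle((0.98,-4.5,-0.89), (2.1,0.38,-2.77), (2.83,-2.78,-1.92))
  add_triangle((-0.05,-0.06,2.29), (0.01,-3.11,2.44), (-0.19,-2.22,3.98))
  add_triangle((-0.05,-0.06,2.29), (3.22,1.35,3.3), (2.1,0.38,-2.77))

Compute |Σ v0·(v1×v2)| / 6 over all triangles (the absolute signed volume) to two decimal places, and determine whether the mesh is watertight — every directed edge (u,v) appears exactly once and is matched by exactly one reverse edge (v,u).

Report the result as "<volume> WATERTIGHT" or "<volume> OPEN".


66.44 OPEN

Per-triangle v0·(v1×v2)/6:
  t1: +11.7317
  t2: -3.6337
  t3: +5.3903
  t4: +4.1490
  t5: +1.4649
  t6: +5.4781
  t7: +5.3431
  t8: +5.9921
  t9: +1.1613
  t10: +1.9206
  t11: +17.9418
  t12: +6.4073
  t13: +0.5049
  t14: +0.9906
  t15: +2.5039
  t16: -0.1710
  t17: -0.7319
Σ = +66.4431 → |volume| = 66.44

Directed edges: 51 total; 7 unmatched, e.g. (0.98,-4.5,-0.89)→(-0.05,-0.06,2.29) → open.


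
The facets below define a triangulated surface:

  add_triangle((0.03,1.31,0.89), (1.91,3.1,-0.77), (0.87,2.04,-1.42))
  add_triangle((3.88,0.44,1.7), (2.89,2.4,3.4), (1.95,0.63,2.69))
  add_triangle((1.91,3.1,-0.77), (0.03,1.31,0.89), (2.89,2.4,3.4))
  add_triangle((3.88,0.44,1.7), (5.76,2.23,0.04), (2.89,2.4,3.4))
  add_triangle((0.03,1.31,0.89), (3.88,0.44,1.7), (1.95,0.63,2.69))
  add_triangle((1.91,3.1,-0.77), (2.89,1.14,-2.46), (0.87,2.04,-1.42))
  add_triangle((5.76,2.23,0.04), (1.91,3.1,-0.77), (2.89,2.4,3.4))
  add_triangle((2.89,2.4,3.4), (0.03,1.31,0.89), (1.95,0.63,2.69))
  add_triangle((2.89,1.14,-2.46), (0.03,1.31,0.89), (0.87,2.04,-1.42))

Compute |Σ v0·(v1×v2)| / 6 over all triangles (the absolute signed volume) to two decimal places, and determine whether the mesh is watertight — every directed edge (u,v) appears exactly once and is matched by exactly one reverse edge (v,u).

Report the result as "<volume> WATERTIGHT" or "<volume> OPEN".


Per-triangle v0·(v1×v2)/6:
  t1: +0.6097
  t2: +1.8957
  t3: +2.4907
  t4: +5.5041
  t5: -1.3191
  t6: +1.4674
  t7: +8.6226
  t8: +0.6524
  t9: -1.1731
Σ = +18.7503 → |volume| = 18.75

Directed edges: 27 total; 5 unmatched, e.g. (3.88,0.44,1.7)→(5.76,2.23,0.04) → open.

18.75 OPEN


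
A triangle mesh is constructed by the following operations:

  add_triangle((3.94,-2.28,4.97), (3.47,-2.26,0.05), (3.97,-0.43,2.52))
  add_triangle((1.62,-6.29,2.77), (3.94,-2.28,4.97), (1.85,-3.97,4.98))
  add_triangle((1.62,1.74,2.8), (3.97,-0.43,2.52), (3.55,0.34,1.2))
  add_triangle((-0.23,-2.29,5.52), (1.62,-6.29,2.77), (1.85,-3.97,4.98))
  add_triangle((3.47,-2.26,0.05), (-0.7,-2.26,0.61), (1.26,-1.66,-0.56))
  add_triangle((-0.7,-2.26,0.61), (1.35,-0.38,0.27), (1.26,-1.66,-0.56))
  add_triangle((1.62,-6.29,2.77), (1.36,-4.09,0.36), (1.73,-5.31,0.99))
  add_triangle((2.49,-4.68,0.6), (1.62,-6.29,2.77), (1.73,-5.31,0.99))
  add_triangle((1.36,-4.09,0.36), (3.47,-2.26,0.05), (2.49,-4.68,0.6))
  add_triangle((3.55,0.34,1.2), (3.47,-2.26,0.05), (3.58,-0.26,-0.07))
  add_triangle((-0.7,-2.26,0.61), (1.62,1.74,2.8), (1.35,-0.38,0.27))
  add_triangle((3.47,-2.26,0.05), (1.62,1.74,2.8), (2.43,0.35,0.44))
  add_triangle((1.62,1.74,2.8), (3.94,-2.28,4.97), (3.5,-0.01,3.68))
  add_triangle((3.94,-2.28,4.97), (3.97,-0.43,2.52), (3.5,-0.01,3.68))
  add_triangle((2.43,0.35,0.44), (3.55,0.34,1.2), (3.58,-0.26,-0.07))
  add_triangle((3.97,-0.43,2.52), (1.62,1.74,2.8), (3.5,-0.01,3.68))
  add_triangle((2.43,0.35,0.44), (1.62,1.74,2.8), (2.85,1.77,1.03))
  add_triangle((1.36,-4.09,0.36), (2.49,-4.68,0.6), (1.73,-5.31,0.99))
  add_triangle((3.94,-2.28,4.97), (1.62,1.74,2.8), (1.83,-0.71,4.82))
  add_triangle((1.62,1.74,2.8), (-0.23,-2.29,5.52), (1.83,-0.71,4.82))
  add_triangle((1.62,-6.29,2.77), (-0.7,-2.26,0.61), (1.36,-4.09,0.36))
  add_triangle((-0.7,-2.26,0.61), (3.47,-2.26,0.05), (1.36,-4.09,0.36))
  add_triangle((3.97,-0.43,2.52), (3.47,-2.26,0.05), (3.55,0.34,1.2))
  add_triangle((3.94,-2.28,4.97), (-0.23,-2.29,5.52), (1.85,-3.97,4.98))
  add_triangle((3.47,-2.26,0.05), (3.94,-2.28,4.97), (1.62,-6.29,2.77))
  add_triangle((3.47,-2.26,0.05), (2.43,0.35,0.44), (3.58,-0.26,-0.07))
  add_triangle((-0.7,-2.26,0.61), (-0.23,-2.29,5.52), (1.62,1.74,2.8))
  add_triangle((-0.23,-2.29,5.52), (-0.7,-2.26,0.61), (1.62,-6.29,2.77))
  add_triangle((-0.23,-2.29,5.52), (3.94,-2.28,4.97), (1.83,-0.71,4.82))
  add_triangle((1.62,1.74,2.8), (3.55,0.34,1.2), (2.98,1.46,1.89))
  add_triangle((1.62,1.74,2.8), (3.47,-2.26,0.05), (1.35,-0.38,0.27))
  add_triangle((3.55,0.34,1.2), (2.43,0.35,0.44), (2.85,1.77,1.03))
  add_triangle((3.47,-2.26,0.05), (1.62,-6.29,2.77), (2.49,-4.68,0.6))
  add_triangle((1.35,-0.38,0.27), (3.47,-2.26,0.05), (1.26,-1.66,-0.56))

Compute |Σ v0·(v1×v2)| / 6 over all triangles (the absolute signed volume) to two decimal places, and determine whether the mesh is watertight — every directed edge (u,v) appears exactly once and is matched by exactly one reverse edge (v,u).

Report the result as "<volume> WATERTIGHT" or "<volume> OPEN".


75.78 OPEN

Per-triangle v0·(v1×v2)/6:
  t1: +5.7177
  t2: +7.9183
  t3: +2.1844
  t4: +6.6912
  t5: +1.2091
  t6: -0.6692
  t7: +0.1141
  t8: +1.2609
  t9: +0.4433
  t10: +1.5629
  t11: -1.7394
  t12: -2.4489
  t13: +2.2934
  t14: +2.3912
  t15: +0.2249
  t16: +1.4156
  t17: -1.0666
  t18: +0.3372
  t19: +4.2425
  t20: +3.3608
  t21: +2.0608
  t22: -0.6144
  t23: +2.3452
  t24: +6.8515
  t25: +15.3294
  t26: -0.6211
  t27: -1.4058
  t28: +6.3947
  t29: +5.3279
  t30: +0.7377
  t31: +0.3967
  t32: +0.3425
  t33: +3.1501
  t34: +0.0453
Σ = +75.7841 → |volume| = 75.78

Directed edges: 102 total; 4 unmatched, e.g. (1.62,1.74,2.8)→(2.85,1.77,1.03) → open.


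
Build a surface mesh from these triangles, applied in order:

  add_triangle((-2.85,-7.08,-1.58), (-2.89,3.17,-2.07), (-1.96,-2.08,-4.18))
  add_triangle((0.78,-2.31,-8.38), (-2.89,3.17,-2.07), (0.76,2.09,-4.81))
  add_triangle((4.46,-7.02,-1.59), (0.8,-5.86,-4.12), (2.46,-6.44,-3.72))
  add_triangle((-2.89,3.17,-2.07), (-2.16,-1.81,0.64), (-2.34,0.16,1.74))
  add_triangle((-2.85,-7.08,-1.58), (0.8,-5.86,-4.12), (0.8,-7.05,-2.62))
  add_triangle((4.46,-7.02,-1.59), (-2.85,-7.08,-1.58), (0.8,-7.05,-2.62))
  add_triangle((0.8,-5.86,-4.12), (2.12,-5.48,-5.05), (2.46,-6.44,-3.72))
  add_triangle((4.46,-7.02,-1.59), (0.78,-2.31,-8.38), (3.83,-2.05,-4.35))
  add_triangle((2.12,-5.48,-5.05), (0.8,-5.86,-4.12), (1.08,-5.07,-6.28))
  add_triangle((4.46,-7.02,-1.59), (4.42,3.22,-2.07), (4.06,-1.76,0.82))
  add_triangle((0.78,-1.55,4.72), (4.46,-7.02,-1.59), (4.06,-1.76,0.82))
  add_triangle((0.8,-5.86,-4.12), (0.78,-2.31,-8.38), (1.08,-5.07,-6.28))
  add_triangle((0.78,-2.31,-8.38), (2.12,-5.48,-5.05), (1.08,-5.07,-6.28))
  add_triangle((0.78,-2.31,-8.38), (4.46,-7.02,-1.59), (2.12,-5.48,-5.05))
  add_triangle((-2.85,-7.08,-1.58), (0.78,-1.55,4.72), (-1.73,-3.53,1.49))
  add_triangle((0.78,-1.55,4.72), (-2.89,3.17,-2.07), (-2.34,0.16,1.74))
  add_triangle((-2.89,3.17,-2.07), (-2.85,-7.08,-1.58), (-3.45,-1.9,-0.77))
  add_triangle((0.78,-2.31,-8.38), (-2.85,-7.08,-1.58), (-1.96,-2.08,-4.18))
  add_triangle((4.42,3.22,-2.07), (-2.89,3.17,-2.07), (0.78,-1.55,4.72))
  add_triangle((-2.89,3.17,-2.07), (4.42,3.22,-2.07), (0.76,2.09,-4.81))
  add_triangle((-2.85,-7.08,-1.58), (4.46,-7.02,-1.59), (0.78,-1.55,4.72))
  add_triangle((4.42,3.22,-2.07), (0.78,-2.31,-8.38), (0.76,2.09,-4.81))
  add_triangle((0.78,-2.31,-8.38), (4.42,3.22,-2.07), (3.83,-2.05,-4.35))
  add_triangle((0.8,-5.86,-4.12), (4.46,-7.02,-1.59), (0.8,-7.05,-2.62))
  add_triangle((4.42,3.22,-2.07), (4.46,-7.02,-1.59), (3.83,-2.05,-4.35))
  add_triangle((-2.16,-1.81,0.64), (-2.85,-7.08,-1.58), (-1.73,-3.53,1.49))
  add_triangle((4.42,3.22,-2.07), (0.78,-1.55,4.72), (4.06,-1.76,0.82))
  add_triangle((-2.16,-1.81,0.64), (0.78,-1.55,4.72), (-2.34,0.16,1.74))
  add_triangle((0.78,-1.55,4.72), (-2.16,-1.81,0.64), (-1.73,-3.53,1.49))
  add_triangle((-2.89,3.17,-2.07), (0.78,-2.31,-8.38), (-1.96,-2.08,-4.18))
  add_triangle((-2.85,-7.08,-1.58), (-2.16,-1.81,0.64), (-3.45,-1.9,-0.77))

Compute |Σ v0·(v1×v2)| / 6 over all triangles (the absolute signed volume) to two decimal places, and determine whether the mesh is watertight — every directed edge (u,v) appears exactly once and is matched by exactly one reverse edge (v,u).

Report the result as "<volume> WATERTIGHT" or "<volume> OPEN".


Per-triangle v0·(v1×v2)/6:
  t1: +14.5872
  t2: +16.3386
  t3: +2.4028
  t4: +4.3412
  t5: +8.1708
  t6: +8.8983
  t7: +2.9307
  t8: +26.3607
  t9: +3.1848
  t10: +18.8539
  t11: +17.7462
  t12: +1.3269
  t13: +4.8654
  t14: +9.4522
  t15: +5.6207
  t16: +3.6813
  t17: +7.0994
  t18: +17.9161
  t19: +14.4204
  t20: +13.4349
  t21: +43.5918
  t22: +18.5147
  t23: +23.1571
  t24: +8.5220
  t25: +21.1166
  t26: +3.4666
  t27: +13.4269
  t28: +4.6105
  t29: +2.9326
  t30: +16.2669
  t31: +3.8921
Σ = +361.1303 → |volume| = 361.13

Directed edges: 93 total; 9 unmatched, e.g. (2.46,-6.44,-3.72)→(4.46,-7.02,-1.59) → open.

361.13 OPEN


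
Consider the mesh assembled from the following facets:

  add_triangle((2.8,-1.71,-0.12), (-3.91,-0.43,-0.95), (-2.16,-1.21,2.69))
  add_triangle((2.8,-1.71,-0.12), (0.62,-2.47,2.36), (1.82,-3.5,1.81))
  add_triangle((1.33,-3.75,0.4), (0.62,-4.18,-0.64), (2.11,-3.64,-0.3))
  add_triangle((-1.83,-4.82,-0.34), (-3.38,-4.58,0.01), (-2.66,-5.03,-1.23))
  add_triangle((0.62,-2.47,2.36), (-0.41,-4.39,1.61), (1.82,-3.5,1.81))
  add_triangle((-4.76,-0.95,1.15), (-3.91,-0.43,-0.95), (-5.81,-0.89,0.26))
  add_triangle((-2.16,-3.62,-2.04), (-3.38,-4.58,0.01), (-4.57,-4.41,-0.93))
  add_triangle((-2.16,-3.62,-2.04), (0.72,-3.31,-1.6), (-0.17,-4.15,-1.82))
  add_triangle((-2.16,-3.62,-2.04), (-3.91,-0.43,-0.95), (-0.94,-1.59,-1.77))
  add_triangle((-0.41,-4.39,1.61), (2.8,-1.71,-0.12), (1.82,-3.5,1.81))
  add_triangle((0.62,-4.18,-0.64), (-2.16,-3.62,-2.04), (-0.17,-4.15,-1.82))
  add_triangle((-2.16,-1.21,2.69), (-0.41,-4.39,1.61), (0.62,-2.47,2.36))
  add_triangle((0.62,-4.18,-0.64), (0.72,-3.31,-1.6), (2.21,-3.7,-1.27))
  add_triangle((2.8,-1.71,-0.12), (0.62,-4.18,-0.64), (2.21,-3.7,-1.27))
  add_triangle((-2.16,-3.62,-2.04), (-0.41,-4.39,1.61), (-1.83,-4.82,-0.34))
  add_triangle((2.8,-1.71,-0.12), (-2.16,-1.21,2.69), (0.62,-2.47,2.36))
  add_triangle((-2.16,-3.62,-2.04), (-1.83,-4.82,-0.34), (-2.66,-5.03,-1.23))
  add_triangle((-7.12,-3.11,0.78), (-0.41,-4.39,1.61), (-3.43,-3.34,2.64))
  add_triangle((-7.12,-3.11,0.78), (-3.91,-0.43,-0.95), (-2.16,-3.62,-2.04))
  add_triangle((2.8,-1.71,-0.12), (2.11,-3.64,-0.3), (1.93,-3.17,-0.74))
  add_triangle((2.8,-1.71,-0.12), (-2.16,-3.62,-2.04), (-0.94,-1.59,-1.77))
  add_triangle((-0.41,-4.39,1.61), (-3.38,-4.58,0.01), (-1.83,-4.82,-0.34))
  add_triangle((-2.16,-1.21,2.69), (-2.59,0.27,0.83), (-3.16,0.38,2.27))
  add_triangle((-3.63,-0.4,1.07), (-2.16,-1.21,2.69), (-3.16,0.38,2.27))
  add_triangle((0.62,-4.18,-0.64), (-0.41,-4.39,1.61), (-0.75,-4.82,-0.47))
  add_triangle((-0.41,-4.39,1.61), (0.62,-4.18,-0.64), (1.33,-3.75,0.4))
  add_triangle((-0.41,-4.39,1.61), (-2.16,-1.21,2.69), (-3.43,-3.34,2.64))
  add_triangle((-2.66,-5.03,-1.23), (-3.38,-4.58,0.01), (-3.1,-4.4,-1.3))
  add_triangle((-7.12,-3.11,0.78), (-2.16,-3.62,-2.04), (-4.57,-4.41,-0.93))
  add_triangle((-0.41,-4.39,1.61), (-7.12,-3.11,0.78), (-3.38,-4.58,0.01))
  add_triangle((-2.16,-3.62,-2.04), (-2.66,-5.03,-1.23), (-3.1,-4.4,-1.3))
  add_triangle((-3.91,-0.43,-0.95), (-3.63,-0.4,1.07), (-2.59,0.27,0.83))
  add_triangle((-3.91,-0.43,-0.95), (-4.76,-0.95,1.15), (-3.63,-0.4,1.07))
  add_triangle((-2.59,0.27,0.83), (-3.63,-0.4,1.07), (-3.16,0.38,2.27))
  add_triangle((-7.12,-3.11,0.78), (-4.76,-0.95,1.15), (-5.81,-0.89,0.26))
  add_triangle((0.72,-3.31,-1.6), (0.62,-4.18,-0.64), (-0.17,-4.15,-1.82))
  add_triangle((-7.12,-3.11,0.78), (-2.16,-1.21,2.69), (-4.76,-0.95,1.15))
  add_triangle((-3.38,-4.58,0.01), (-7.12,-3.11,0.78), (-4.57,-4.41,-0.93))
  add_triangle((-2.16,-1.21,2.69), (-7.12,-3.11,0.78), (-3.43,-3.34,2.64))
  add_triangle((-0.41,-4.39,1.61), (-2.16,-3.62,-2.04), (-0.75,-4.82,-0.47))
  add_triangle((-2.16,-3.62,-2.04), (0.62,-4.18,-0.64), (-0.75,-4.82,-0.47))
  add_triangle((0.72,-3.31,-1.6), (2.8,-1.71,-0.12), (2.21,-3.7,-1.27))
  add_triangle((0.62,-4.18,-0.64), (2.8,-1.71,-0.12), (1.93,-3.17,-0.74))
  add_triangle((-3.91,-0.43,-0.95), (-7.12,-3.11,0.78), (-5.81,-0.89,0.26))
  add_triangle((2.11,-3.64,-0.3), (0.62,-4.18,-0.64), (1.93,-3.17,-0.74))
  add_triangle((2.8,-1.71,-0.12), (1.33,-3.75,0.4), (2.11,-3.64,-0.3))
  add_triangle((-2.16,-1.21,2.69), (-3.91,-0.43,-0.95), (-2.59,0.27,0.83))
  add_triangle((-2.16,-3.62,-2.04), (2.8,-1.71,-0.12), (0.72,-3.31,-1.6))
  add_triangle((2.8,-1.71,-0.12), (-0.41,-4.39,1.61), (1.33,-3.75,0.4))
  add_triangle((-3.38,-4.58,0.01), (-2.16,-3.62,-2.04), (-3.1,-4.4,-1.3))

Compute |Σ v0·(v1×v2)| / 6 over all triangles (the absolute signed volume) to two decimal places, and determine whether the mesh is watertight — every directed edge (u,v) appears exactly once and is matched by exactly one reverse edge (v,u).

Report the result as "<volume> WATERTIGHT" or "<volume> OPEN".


Per-triangle v0·(v1×v2)/6:
  t1: -4.7347
  t2: +0.8175
  t3: +0.9269
  t4: +1.3546
  t5: +1.9565
  t6: -0.0873
  t7: +2.4233
  t8: +0.4742
  t9: +1.9302
  t10: +2.3135
  t11: +1.4126
  t12: +3.5760
  t13: +1.1529
  t14: +1.4121
  t15: +0.5902
  t16: -0.2818
  t17: +0.5233
  t18: +7.8937
  t19: +7.8301
  t20: +0.5265
  t21: +2.0189
  t22: +2.8671
  t23: -0.8226
  t24: +1.6917
  t25: +2.1310
  t26: +1.9504
  t27: +3.0051
  t28: +0.9123
  t29: +1.9773
  t30: +7.5645
  t31: +0.7024
  t32: +0.7065
  t33: +0.5414
  t34: +0.4204
  t35: +1.7335
  t36: +0.7873
  t37: +3.4861
  t38: +4.2370
  t39: +4.6459
  t40: +2.2441
  t41: +2.0198
  t42: +0.1468
  t43: -0.5960
  t44: +2.1243
  t45: +0.5402
  t46: +0.7888
  t47: -2.0871
  t48: -0.7603
  t49: +1.1935
  t50: -0.2813
Σ = +77.8996 → |volume| = 77.90

Directed edges: 150 total; 6 unmatched, e.g. (2.8,-1.71,-0.12)→(-3.91,-0.43,-0.95) → open.

77.90 OPEN


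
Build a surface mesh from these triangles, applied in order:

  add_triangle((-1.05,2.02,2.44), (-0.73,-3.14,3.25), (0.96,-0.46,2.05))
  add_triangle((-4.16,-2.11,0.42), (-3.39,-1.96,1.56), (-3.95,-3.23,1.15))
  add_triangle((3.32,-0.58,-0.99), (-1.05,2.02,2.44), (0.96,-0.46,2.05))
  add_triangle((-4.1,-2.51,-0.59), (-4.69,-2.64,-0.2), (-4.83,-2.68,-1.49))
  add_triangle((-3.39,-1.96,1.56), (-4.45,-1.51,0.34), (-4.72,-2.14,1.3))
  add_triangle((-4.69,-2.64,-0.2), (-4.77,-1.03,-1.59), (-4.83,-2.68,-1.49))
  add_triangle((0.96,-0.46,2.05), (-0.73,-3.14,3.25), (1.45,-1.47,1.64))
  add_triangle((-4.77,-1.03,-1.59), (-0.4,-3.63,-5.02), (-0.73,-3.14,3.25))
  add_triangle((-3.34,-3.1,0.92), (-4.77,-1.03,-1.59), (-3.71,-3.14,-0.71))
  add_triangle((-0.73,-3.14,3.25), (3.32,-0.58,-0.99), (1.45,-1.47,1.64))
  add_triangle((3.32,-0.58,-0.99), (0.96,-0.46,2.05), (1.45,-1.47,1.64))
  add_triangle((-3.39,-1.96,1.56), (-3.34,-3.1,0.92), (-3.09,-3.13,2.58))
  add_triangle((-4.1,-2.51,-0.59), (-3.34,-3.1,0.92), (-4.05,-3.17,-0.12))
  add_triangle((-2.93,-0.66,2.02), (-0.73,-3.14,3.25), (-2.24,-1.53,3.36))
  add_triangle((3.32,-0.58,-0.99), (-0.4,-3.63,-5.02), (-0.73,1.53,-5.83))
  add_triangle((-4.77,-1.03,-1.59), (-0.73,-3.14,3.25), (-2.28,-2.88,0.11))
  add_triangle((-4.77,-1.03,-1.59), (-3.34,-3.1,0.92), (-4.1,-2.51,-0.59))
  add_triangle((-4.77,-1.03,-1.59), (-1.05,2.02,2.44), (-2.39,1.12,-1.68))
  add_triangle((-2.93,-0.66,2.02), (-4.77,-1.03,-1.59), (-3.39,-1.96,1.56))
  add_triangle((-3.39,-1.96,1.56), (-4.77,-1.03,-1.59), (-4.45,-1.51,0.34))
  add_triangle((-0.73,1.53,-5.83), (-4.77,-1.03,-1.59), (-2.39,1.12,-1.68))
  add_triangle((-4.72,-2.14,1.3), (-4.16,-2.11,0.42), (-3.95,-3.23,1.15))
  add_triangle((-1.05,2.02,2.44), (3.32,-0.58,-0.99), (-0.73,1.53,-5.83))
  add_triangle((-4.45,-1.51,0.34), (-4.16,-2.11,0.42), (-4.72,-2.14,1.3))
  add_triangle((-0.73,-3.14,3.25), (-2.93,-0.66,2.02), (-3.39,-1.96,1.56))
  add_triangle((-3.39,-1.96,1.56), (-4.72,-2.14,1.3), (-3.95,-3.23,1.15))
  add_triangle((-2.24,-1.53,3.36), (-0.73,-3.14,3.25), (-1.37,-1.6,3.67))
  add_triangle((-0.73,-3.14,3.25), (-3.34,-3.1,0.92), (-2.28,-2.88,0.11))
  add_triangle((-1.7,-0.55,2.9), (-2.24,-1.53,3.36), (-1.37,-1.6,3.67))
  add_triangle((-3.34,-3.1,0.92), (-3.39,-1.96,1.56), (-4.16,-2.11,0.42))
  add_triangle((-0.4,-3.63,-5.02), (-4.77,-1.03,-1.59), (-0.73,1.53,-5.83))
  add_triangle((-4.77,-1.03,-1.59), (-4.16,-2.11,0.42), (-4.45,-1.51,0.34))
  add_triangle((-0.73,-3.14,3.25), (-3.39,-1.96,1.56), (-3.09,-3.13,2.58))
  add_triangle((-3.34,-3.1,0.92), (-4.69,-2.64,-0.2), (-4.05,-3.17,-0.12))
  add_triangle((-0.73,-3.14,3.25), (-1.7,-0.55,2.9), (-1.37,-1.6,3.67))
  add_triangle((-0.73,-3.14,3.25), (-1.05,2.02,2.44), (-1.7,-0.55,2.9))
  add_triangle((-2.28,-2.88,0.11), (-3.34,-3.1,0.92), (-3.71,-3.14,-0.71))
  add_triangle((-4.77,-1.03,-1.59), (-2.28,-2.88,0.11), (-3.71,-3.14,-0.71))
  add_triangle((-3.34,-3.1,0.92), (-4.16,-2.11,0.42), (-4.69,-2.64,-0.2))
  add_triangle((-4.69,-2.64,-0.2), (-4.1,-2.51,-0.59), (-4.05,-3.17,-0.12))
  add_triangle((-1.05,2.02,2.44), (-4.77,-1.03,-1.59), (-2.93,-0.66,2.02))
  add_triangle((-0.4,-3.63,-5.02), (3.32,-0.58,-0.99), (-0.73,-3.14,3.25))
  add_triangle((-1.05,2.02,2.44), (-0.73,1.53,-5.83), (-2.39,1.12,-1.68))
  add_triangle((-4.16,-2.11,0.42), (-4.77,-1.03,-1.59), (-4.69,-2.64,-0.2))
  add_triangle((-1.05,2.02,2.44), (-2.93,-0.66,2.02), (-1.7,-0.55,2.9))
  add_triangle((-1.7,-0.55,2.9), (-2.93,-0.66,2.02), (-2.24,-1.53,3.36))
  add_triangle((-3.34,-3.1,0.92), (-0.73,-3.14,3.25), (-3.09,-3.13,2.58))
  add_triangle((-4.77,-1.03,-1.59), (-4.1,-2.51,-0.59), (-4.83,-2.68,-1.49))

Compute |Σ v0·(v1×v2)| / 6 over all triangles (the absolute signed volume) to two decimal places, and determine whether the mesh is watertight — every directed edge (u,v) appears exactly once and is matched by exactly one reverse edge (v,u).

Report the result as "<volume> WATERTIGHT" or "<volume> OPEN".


Per-triangle v0·(v1×v2)/6:
  t1: +3.7815
  t2: -0.9103
  t3: +2.7182
  t4: +0.2154
  t5: -0.0446
  t6: +1.6191
  t7: +1.4096
  t8: +21.4276
  t9: +2.7848
  t10: +1.7055
  t11: +1.2377
  t12: +1.2331
  t13: -0.3273
  t14: +1.2629
  t15: +16.3695
  t16: -4.5683
  t17: -1.1575
  t18: +5.2067
  t19: +2.8671
  t20: -0.6058
  t21: +6.0813
  t22: +0.8326
  t23: +7.7964
  t24: +0.4458
  t25: +2.7340
  t26: +0.6884
  t27: +1.0582
  t28: +2.0065
  t29: +0.4553
  t30: +1.0898
  t31: +22.2949
  t32: +0.9678
  t33: +0.4336
  t34: +0.6891
  t35: -0.4396
  t36: +1.8741
  t37: +0.8239
  t38: -0.6180
  t39: +0.7620
  t40: +0.2972
  t41: +5.4131
  t42: +15.5000
  t43: +4.7398
  t44: +1.0239
  t45: +2.0441
  t46: +0.7172
  t47: +1.9251
  t48: -0.8558
Σ = +137.0056 → |volume| = 137.01

Directed edges: 144 total, each appears once with its reverse present → watertight.

137.01 WATERTIGHT


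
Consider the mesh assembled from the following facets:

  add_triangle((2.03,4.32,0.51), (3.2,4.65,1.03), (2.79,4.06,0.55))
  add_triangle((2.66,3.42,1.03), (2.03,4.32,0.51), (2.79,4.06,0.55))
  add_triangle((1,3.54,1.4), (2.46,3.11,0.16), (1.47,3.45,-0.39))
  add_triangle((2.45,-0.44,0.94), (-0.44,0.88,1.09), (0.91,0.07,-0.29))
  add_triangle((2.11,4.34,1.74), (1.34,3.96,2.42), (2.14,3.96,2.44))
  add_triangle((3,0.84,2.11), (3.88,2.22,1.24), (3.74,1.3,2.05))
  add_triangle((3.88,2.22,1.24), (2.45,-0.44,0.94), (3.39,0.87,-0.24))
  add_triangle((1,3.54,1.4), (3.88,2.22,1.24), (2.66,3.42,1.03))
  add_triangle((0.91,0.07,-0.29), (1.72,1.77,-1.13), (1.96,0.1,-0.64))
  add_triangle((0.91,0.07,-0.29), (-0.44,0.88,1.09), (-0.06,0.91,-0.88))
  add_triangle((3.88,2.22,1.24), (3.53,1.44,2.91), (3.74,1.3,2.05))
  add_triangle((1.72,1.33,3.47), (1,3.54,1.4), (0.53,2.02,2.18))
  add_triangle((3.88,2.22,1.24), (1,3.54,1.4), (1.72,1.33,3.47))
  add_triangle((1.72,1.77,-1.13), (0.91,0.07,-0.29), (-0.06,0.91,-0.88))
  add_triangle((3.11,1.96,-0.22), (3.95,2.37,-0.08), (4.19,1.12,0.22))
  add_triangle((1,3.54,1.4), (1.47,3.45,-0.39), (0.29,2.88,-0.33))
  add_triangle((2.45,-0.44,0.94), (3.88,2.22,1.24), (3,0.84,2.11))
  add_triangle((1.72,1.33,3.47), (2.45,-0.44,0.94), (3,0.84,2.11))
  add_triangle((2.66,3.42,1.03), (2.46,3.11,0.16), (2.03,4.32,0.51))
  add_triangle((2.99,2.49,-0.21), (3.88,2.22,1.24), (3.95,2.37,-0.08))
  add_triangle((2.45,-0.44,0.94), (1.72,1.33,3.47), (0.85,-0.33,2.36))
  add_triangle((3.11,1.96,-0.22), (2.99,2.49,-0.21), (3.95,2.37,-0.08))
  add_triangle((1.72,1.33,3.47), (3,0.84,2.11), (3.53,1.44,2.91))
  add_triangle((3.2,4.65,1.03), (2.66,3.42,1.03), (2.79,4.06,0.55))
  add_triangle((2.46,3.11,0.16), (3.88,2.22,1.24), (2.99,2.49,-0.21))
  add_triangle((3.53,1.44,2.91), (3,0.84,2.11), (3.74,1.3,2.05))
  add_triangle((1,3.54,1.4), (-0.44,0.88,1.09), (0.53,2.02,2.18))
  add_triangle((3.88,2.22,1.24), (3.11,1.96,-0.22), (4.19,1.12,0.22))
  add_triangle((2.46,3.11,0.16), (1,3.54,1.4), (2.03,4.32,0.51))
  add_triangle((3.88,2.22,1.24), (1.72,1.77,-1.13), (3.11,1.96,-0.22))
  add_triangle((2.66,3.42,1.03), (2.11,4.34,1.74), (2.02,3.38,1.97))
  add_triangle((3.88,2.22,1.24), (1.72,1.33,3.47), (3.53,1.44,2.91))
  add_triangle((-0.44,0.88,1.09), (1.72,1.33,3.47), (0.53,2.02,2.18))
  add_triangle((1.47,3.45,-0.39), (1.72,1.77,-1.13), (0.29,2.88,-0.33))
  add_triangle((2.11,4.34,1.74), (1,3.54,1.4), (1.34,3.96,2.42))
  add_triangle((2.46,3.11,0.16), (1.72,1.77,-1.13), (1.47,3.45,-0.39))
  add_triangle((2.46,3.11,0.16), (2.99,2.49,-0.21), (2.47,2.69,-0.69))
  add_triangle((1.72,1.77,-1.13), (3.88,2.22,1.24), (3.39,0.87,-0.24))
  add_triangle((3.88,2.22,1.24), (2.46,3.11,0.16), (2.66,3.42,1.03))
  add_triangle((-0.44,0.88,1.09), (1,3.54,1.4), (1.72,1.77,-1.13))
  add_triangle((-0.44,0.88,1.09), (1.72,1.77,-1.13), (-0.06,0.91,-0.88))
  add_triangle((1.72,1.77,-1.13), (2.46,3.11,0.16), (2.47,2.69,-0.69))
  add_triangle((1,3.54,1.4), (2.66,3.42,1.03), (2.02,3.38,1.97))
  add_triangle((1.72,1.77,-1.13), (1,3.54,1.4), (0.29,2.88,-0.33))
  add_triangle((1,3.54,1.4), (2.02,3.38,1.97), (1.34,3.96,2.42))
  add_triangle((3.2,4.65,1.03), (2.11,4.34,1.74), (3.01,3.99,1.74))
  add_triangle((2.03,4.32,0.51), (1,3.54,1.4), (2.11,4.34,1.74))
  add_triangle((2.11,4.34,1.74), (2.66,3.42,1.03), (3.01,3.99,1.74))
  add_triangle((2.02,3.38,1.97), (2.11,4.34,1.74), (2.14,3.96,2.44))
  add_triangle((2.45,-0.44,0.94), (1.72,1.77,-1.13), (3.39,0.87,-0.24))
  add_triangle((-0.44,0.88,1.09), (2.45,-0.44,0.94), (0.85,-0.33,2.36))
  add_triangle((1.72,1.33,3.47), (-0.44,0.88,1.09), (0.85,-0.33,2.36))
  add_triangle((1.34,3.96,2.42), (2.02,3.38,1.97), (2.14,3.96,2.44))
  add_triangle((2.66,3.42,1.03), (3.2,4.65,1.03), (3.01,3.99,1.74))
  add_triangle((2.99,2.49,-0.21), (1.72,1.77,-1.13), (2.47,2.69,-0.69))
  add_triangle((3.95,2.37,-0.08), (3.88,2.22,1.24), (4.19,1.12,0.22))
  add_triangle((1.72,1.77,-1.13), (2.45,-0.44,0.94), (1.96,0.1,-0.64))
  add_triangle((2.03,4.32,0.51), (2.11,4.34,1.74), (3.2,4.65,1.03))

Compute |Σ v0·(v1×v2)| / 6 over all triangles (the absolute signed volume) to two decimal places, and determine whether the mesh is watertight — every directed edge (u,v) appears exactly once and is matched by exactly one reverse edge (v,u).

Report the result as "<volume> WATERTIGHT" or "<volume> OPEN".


Per-triangle v0·(v1×v2)/6:
  t1: +0.2539
  t2: -0.3442
  t3: +1.3242
  t4: -0.3290
  t5: +0.4901
  t6: -0.1408
  t7: +1.6848
  t8: +0.9808
  t9: -0.0083
  t10: -0.2564
  t11: +0.6473
  t12: +1.1660
  t13: +5.3630
  t14: +0.1426
  t15: +0.1252
  t16: +0.9713
  t17: +1.2822
  t18: +0.9403
  t19: +0.6073
  t20: +0.5935
  t21: +1.5646
  t22: +0.0627
  t23: +0.3291
  t24: +0.0821
  t25: +0.9677
  t26: +0.1851
  t27: +0.5433
  t28: -1.1334
  t29: -0.6071
  t30: -0.4208
  t31: +0.5365
  t32: +1.4934
  t33: +0.5243
  t34: +0.5035
  t35: +0.4423
  t36: +0.8909
  t37: +0.3782
  t38: +1.8344
  t39: +0.9666
  t40: +0.2094
  t41: +0.5744
  t42: +0.0792
  t43: -0.8356
  t44: -1.6227
  t45: -0.4539
  t46: +0.7411
  t47: +0.6364
  t48: -0.3653
  t49: +0.1368
  t50: -0.2270
  t51: -0.7564
  t52: +0.7854
  t53: -0.0620
  t54: +0.1476
  t55: +0.2315
  t56: +1.1884
  t57: +0.8513
  t58: +0.8726
Σ = +26.7686 → |volume| = 26.77

Directed edges: 174 total; 6 unmatched, e.g. (0.91,0.07,-0.29)→(2.45,-0.44,0.94) → open.

26.77 OPEN
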